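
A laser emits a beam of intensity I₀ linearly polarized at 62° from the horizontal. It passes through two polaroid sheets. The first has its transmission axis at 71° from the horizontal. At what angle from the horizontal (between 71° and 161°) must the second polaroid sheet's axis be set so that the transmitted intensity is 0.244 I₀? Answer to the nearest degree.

By Malus's law, I₁ = I₀ cos²(71° − 62°) = I₀ cos²(9°) = 0.9755 I₀.
Need I₂/I₀ = 0.244, so cos²(θ − 71°) = 0.244 / 0.9755 = 0.2501.
θ − 71° = arccos(√0.2501) = 60.0°, giving θ ≈ 71 + 60.0 = 131.0°.

θ ≈ 131°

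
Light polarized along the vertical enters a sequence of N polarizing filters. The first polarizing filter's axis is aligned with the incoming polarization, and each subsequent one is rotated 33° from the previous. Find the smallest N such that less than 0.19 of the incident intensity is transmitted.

First polarizer is aligned with the polarization: full transmission.
Each further stage multiplies by cos²(33°) = 0.7034.
After N polarizers: T = 0.7034^(N−1). Require T < 0.19 ⇒ N−1 > ln(0.19)/ln(0.7034) = 4.72, so N−1 ≥ 5 and N = 6.
Check: N=6 gives T = 0.1722 < 0.19; N=5 gives T = 0.2448.

N = 6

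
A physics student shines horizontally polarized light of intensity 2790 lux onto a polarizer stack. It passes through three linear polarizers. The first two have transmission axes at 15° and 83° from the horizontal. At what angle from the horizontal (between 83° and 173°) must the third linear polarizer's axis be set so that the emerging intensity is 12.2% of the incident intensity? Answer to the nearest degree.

θ ≈ 98°

By Malus's law, I₁ = I₀ cos²(15° − 0°) = I₀ cos²(15°) = 0.933 I₀.
I₂ = I₁ cos²(83° − 15°) = 0.933 I₀ · cos²(68°) = 0.1309 I₀.
Need I₃/I₀ = 0.122, so cos²(θ − 83°) = 0.122 / 0.1309 = 0.9318.
θ − 83° = arccos(√0.9318) = 15.1°, giving θ ≈ 83 + 15.1 = 98.1°.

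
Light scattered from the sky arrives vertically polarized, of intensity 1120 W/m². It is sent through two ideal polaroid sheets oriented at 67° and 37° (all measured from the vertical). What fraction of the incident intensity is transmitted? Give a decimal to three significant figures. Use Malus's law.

By Malus's law, I₁ = 1120 W/m² · cos²(67°) = 171 W/m².
I₂ = I₁ · cos²(30°) = 171 · 0.75 = 128.2 W/m².
Transmitted fraction = 0.1145.

I/I₀ ≈ 0.115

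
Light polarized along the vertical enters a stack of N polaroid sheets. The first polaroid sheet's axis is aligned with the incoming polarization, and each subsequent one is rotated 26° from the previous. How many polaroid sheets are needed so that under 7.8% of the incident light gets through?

N = 13

First polarizer is aligned with the polarization: full transmission.
Each further stage multiplies by cos²(26°) = 0.8078.
After N polarizers: T = 0.8078^(N−1). Require T < 0.078 ⇒ N−1 > ln(0.078)/ln(0.8078) = 11.95, so N−1 ≥ 12 and N = 13.
Check: N=13 gives T = 0.07724 < 0.078; N=12 gives T = 0.09561.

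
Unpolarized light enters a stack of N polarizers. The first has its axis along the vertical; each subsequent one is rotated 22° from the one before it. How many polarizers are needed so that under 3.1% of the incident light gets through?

N = 20

First polarizer halves the unpolarized light: factor 1/2.
Each further stage multiplies by cos²(22°) = 0.8597.
After N polarizers: T = 0.5·0.8597^(N−1). Require T < 0.031 ⇒ N−1 > ln(0.031/0.5)/ln(0.8597) = 18.39, so N−1 ≥ 19 and N = 20.
Check: N=20 gives T = 0.02827 < 0.031; N=19 gives T = 0.03288.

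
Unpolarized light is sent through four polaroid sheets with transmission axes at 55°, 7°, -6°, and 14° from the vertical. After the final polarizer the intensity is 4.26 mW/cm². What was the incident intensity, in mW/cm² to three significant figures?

Unpolarized light through the first polarizer → I₁ = ½ I₀, now polarized at 55°.
I₂ = I₁ cos²(7° − 55°) = 0.5 I₀ · cos²(48°) = 0.2239 I₀.
I₃ = I₂ cos²(-6° − 7°) = 0.2239 I₀ · cos²(13°) = 0.2125 I₀.
I₄ = I₃ cos²(14° + 6°) = 0.2125 I₀ · cos²(20°) = 0.1877 I₀.
So 4.26 mW/cm² = 0.1877 I₀, giving I₀ = 4.26/0.1877 = 22.7 mW/cm².

I₀ ≈ 22.7 mW/cm²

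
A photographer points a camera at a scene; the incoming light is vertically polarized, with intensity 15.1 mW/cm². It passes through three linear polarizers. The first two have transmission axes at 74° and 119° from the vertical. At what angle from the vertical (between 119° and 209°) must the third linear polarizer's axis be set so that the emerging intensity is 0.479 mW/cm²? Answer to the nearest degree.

θ ≈ 143°

I₁ = I₀ cos²(74° − 0°) = I₀ cos²(74°) = 0.07598 I₀.
I₂ = I₁ cos²(119° − 74°) = 0.07598 I₀ · cos²(45°) = 0.03799 I₀.
Target fraction: 0.479 / 15.1 mW/cm² = 0.03172 of I₀.
Need I₃/I₀ = 0.03172, so cos²(θ − 119°) = 0.03172 / 0.03799 = 0.835.
θ − 119° = arccos(√0.835) = 24.0°, giving θ ≈ 119 + 24.0 = 143.0°.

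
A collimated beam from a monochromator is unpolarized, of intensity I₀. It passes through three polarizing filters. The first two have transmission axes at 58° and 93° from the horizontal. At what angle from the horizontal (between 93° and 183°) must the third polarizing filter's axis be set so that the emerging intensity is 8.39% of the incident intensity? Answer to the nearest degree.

Unpolarized light through the first polarizer → I₁ = ½ I₀, now polarized at 58°.
I₂ = I₁ cos²(93° − 58°) = 0.5 I₀ · cos²(35°) = 0.3355 I₀.
Need I₃/I₀ = 0.0839, so cos²(θ − 93°) = 0.0839 / 0.3355 = 0.2501.
θ − 93° = arccos(√0.2501) = 60.0°, giving θ ≈ 93 + 60.0 = 153.0°.

θ ≈ 153°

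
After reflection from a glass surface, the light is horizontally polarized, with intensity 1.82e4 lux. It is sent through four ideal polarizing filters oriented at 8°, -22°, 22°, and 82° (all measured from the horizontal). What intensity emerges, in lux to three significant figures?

I₁ = 1.82e4 lux · cos²(8°) = 1.785e+04 lux.
I₂ = I₁ · cos²(30°) = 1.785e+04 · 0.75 = 1.339e+04 lux.
I₃ = I₂ · cos²(44°) = 1.339e+04 · 0.5174 = 6926 lux.
I₄ = I₃ · cos²(60°) = 6926 · 0.25 = 1732 lux.

I ≈ 1730 lux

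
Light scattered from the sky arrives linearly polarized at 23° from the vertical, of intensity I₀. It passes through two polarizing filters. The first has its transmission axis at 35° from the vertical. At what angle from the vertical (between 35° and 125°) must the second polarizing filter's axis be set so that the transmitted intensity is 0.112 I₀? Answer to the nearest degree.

θ ≈ 105°

I₁ = I₀ cos²(35° − 23°) = I₀ cos²(12°) = 0.9568 I₀.
Need I₂/I₀ = 0.112, so cos²(θ − 35°) = 0.112 / 0.9568 = 0.1171.
θ − 35° = arccos(√0.1171) = 70.0°, giving θ ≈ 35 + 70.0 = 105.0°.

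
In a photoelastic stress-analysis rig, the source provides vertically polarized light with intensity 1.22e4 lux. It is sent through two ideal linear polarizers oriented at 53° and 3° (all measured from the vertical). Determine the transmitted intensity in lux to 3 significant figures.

I ≈ 1830 lux

By Malus's law, I₁ = 1.22e4 lux · cos²(53°) = 4419 lux.
I₂ = I₁ · cos²(50°) = 4419 · 0.4132 = 1826 lux.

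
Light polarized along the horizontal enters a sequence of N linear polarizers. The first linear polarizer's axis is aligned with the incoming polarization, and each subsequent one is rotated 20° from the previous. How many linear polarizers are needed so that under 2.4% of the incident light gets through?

First polarizer is aligned with the polarization: full transmission.
Each further stage multiplies by cos²(20°) = 0.883.
After N polarizers: T = 0.883^(N−1). Require T < 0.024 ⇒ N−1 > ln(0.024)/ln(0.883) = 29.98, so N−1 ≥ 30 and N = 31.
Check: N=31 gives T = 0.02394 < 0.024; N=30 gives T = 0.02711.

N = 31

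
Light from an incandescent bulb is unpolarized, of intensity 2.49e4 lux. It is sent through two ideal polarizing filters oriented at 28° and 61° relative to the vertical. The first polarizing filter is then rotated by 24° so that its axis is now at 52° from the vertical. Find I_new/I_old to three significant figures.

Before rotation:
Unpolarized light through the first polarizer → I₁ = ½ I₀, now polarized at 28°.
I₂ = I₁ cos²(61° − 28°) = 0.5 I₀ · cos²(33°) = 0.3517 I₀.
After rotation:
Unpolarized light through the first polarizer → I₁ = ½ I₀, now polarized at 52°.
I₂ = I₁ cos²(61° − 52°) = 0.5 I₀ · cos²(9°) = 0.4878 I₀.
Ratio = 0.4878 / 0.3517 = 1.387.

I_new/I_old ≈ 1.39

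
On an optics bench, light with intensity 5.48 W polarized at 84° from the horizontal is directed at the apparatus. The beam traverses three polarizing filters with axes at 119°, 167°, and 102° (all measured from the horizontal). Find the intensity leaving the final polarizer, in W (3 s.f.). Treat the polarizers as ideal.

I₁ = 5.48 W · cos²(35°) = 3.677 W.
I₂ = I₁ · cos²(48°) = 3.677 · 0.4477 = 1.646 W.
I₃ = I₂ · cos²(65°) = 1.646 · 0.1786 = 0.2941 W.

I ≈ 0.294 W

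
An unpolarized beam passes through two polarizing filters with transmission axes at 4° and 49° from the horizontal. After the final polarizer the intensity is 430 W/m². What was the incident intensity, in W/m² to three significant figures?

I₀ ≈ 1720 W/m²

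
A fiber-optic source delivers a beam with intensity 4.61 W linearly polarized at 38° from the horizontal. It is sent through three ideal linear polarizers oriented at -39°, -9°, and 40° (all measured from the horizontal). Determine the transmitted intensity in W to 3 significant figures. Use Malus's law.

By Malus's law, I₁ = 4.61 W · cos²(77°) = 0.2333 W.
I₂ = I₁ · cos²(30°) = 0.2333 · 0.75 = 0.175 W.
I₃ = I₂ · cos²(49°) = 0.175 · 0.4304 = 0.07531 W.

I ≈ 0.0753 W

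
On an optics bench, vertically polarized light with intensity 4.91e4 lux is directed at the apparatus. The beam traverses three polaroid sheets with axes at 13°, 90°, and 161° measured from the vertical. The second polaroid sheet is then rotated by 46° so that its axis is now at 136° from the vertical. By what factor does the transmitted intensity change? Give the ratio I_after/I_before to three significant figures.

Before rotation:
By Malus's law, I₁ = I₀ cos²(13° − 0°) = I₀ cos²(13°) = 0.9494 I₀.
I₂ = I₁ cos²(90° − 13°) = 0.9494 I₀ · cos²(77°) = 0.04804 I₀.
I₃ = I₂ cos²(161° − 90°) = 0.04804 I₀ · cos²(71°) = 0.005092 I₀.
After rotation:
I₁ = I₀ cos²(13° − 0°) = I₀ cos²(13°) = 0.9494 I₀.
Angle between axes 1 and 2: 57°. I₂ = 0.9494 I₀ · cos²(57°) = 0.2816 I₀.
I₃ = I₂ cos²(161° − 136°) = 0.2816 I₀ · cos²(25°) = 0.2313 I₀.
Ratio = 0.2313 / 0.005092 = 45.43.

I_new/I_old ≈ 45.4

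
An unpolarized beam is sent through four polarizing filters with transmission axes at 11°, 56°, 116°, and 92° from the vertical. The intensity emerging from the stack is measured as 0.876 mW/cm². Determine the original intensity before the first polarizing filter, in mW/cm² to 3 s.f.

Unpolarized light through the first polarizer → I₁ = ½ I₀, now polarized at 11°.
I₂ = I₁ cos²(56° − 11°) = 0.5 I₀ · cos²(45°) = 0.25 I₀.
I₃ = I₂ cos²(116° − 56°) = 0.25 I₀ · cos²(60°) = 0.0625 I₀.
I₄ = I₃ cos²(92° − 116°) = 0.0625 I₀ · cos²(24°) = 0.05216 I₀.
So 0.876 mW/cm² = 0.05216 I₀, giving I₀ = 0.876/0.05216 = 16.79 mW/cm².

I₀ ≈ 16.8 mW/cm²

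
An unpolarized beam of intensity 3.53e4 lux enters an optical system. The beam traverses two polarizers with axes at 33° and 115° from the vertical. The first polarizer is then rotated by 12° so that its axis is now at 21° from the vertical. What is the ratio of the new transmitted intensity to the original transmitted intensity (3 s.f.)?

I_new/I_old ≈ 0.251

Before rotation:
Unpolarized light through the first polarizer → I₁ = ½ I₀, now polarized at 33°.
I₂ = I₁ cos²(115° − 33°) = 0.5 I₀ · cos²(82°) = 0.009685 I₀.
After rotation:
Unpolarized light through the first polarizer → I₁ = ½ I₀, now polarized at 21°.
Angle between axes 1 and 2: 86°. I₂ = 0.5 I₀ · cos²(86°) = 0.002433 I₀.
Ratio = 0.002433 / 0.009685 = 0.2512.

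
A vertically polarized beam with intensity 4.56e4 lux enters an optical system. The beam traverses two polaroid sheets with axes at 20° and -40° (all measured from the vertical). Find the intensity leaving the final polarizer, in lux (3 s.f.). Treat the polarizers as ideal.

I₁ = 4.56e4 lux · cos²(20°) = 4.027e+04 lux.
I₂ = I₁ · cos²(60°) = 4.027e+04 · 0.25 = 1.007e+04 lux.

I ≈ 1.01e4 lux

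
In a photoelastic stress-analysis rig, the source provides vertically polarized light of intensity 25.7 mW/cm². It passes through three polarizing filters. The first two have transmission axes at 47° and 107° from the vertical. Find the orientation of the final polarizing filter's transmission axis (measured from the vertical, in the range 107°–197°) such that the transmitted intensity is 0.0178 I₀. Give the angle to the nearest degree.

By Malus's law, I₁ = I₀ cos²(47° − 0°) = I₀ cos²(47°) = 0.4651 I₀.
I₂ = I₁ cos²(107° − 47°) = 0.4651 I₀ · cos²(60°) = 0.1163 I₀.
Need I₃/I₀ = 0.0178, so cos²(θ − 107°) = 0.0178 / 0.1163 = 0.1531.
θ − 107° = arccos(√0.1531) = 67.0°, giving θ ≈ 107 + 67.0 = 174.0°.

θ ≈ 174°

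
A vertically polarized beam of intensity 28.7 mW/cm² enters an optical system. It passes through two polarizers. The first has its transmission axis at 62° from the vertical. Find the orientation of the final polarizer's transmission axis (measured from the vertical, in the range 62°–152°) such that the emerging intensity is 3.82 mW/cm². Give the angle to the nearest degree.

I₁ = I₀ cos²(62° − 0°) = I₀ cos²(62°) = 0.2204 I₀.
Target fraction: 3.82 / 28.7 mW/cm² = 0.1331 of I₀.
Need I₂/I₀ = 0.1331, so cos²(θ − 62°) = 0.1331 / 0.2204 = 0.6039.
θ − 62° = arccos(√0.6039) = 39.0°, giving θ ≈ 62 + 39.0 = 101.0°.

θ ≈ 101°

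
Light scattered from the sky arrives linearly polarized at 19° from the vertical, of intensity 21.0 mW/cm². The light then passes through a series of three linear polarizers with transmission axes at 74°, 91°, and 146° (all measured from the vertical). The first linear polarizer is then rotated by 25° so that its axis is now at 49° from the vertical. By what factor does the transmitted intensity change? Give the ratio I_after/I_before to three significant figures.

Before rotation:
I₁ = I₀ cos²(74° − 19°) = I₀ cos²(55°) = 0.329 I₀.
I₂ = I₁ cos²(91° − 74°) = 0.329 I₀ · cos²(17°) = 0.3009 I₀.
I₃ = I₂ cos²(146° − 91°) = 0.3009 I₀ · cos²(55°) = 0.09898 I₀.
After rotation:
I₁ = I₀ cos²(49° − 19°) = I₀ cos²(30°) = 0.75 I₀.
I₂ = I₁ cos²(91° − 49°) = 0.75 I₀ · cos²(42°) = 0.4142 I₀.
I₃ = I₂ cos²(146° − 91°) = 0.4142 I₀ · cos²(55°) = 0.1363 I₀.
Ratio = 0.1363 / 0.09898 = 1.377.

I_new/I_old ≈ 1.38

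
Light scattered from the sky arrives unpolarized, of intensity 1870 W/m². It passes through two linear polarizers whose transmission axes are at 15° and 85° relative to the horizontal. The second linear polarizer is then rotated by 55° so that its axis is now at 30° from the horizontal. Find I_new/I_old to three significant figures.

Before rotation:
Unpolarized light through the first polarizer → I₁ = ½ I₀, now polarized at 15°.
I₂ = I₁ cos²(85° − 15°) = 0.5 I₀ · cos²(70°) = 0.05849 I₀.
After rotation:
Unpolarized light through the first polarizer → I₁ = ½ I₀, now polarized at 15°.
I₂ = I₁ cos²(30° − 15°) = 0.5 I₀ · cos²(15°) = 0.4665 I₀.
Ratio = 0.4665 / 0.05849 = 7.976.

I_new/I_old ≈ 7.98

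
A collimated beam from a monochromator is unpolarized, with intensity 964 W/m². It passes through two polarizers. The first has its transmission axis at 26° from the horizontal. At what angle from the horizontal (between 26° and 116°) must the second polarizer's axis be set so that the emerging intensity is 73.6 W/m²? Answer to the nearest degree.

θ ≈ 93°

Unpolarized light through the first polarizer → I₁ = ½ I₀, now polarized at 26°.
Target fraction: 73.6 / 964 W/m² = 0.07635 of I₀.
Need I₂/I₀ = 0.07635, so cos²(θ − 26°) = 0.07635 / 0.5 = 0.1527.
θ − 26° = arccos(√0.1527) = 67.0°, giving θ ≈ 26 + 67.0 = 93.0°.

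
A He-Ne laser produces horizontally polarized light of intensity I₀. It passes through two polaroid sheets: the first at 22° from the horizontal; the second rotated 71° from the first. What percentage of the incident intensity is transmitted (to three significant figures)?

I₁ = I₀ cos²(22° − 0°) = I₀ cos²(22°) = 0.8597 I₀.
I₂ = I₁ cos²(71°) = 0.8597 · 0.106 I₀ = 0.09112 I₀.
That is 9.112% of the incident intensity.

≈ 9.11%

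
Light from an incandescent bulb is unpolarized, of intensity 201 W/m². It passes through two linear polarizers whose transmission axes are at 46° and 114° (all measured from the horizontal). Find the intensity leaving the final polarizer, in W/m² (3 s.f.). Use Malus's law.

I ≈ 14.1 W/m²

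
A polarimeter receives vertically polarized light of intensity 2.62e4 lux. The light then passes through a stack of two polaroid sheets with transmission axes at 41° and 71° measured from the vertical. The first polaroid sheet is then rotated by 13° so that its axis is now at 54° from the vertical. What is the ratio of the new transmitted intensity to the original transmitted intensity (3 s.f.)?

I_new/I_old ≈ 0.740

Before rotation:
I₁ = I₀ cos²(41° − 0°) = I₀ cos²(41°) = 0.5696 I₀.
I₂ = I₁ cos²(71° − 41°) = 0.5696 I₀ · cos²(30°) = 0.4272 I₀.
After rotation:
I₁ = I₀ cos²(54° − 0°) = I₀ cos²(54°) = 0.3455 I₀.
I₂ = I₁ cos²(71° − 54°) = 0.3455 I₀ · cos²(17°) = 0.316 I₀.
Ratio = 0.316 / 0.4272 = 0.7396.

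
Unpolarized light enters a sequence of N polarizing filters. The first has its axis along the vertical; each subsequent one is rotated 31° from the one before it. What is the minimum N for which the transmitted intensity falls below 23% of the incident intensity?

First polarizer halves the unpolarized light: factor 1/2.
Each further stage multiplies by cos²(31°) = 0.7347.
After N polarizers: T = 0.5·0.7347^(N−1). Require T < 0.23 ⇒ N−1 > ln(0.23/0.5)/ln(0.7347) = 2.52, so N−1 ≥ 3 and N = 4.
Check: N=4 gives T = 0.1983 < 0.23; N=3 gives T = 0.2699.

N = 4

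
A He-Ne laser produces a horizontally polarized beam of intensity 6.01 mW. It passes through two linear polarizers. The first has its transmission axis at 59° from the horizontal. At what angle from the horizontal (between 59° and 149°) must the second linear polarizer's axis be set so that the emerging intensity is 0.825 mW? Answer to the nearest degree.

I₁ = I₀ cos²(59° − 0°) = I₀ cos²(59°) = 0.2653 I₀.
Target fraction: 0.825 / 6.01 mW = 0.1373 of I₀.
Need I₂/I₀ = 0.1373, so cos²(θ − 59°) = 0.1373 / 0.2653 = 0.5175.
θ − 59° = arccos(√0.5175) = 44.0°, giving θ ≈ 59 + 44.0 = 103.0°.

θ ≈ 103°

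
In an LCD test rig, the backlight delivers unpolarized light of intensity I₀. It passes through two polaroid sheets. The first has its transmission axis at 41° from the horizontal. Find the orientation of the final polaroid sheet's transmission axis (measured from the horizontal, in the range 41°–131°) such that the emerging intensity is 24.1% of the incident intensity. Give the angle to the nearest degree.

θ ≈ 87°

Unpolarized light through the first polarizer → I₁ = ½ I₀, now polarized at 41°.
Need I₂/I₀ = 0.241, so cos²(θ − 41°) = 0.241 / 0.5 = 0.482.
θ − 41° = arccos(√0.482) = 46.0°, giving θ ≈ 41 + 46.0 = 87.0°.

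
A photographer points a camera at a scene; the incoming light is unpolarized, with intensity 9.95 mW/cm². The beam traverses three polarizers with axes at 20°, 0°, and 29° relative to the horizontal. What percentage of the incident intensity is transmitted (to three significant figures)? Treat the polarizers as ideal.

Unpolarized light through the first polarizer → I₁ = 9.95 mW/cm²/2 = 4.975 mW/cm², polarized at 20°.
I₂ = I₁ · cos²(20°) = 4.975 · 0.883 = 4.393 mW/cm².
I₃ = I₂ · cos²(29°) = 4.393 · 0.765 = 3.36 mW/cm².
That is 33.77% of the incident intensity.

≈ 33.8%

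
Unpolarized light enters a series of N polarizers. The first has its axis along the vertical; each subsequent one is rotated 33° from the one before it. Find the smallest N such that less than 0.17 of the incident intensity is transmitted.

First polarizer halves the unpolarized light: factor 1/2.
Each further stage multiplies by cos²(33°) = 0.7034.
After N polarizers: T = 0.5·0.7034^(N−1). Require T < 0.17 ⇒ N−1 > ln(0.17/0.5)/ln(0.7034) = 3.07, so N−1 ≥ 4 and N = 5.
Check: N=5 gives T = 0.1224 < 0.17; N=4 gives T = 0.174.

N = 5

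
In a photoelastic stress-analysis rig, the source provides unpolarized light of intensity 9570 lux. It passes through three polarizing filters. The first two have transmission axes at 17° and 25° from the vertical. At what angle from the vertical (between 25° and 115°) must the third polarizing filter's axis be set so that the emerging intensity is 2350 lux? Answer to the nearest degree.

θ ≈ 70°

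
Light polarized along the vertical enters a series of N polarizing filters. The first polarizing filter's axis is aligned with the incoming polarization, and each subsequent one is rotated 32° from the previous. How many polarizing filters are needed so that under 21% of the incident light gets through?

First polarizer is aligned with the polarization: full transmission.
Each further stage multiplies by cos²(32°) = 0.7192.
After N polarizers: T = 0.7192^(N−1). Require T < 0.21 ⇒ N−1 > ln(0.21)/ln(0.7192) = 4.73, so N−1 ≥ 5 and N = 6.
Check: N=6 gives T = 0.1924 < 0.21; N=5 gives T = 0.2675.

N = 6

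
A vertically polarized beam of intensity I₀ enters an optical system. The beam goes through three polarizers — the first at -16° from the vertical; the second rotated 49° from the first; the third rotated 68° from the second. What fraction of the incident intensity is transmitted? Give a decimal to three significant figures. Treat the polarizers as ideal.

≈ 0.0558 I₀

I₁ = I₀ cos²(-16° − 0°) = I₀ cos²(16°) = 0.924 I₀.
I₂ = I₁ cos²(49°) = 0.924 · 0.4304 I₀ = 0.3977 I₀.
I₃ = I₂ cos²(68°) = 0.3977 · 0.1403 I₀ = 0.05581 I₀.
Transmitted fraction = 0.05581.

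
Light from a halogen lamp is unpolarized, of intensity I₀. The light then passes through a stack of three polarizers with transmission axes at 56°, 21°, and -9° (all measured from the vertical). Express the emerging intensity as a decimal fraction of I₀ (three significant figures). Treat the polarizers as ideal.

≈ 0.252 I₀

Unpolarized light through the first polarizer → I₁ = ½ I₀, now polarized at 56°.
I₂ = I₁ cos²(21° − 56°) = 0.5 I₀ · cos²(35°) = 0.3355 I₀.
I₃ = I₂ cos²(-9° − 21°) = 0.3355 I₀ · cos²(30°) = 0.2516 I₀.
Transmitted fraction = 0.2516.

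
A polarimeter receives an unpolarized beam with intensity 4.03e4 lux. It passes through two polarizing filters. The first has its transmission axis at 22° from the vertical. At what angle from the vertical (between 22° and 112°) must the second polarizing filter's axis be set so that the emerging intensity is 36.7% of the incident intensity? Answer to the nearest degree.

θ ≈ 53°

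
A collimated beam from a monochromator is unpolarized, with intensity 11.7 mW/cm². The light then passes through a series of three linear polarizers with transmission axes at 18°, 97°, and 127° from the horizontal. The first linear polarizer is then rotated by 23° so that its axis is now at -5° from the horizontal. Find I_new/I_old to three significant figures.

I_new/I_old ≈ 1.19

Before rotation:
Unpolarized light through the first polarizer → I₁ = ½ I₀, now polarized at 18°.
I₂ = I₁ cos²(97° − 18°) = 0.5 I₀ · cos²(79°) = 0.0182 I₀.
I₃ = I₂ cos²(127° − 97°) = 0.0182 I₀ · cos²(30°) = 0.01365 I₀.
After rotation:
Unpolarized light through the first polarizer → I₁ = ½ I₀, now polarized at -5°.
Angle between axes 1 and 2: 78°. I₂ = 0.5 I₀ · cos²(78°) = 0.02161 I₀.
I₃ = I₂ cos²(127° − 97°) = 0.02161 I₀ · cos²(30°) = 0.01621 I₀.
Ratio = 0.01621 / 0.01365 = 1.187.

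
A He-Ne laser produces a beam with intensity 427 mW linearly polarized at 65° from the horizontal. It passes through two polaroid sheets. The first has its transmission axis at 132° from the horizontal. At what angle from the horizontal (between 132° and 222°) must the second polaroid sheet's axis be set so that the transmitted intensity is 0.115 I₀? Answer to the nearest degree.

θ ≈ 162°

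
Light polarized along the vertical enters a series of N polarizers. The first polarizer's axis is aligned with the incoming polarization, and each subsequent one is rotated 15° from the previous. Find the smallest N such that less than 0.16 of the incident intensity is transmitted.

First polarizer is aligned with the polarization: full transmission.
Each further stage multiplies by cos²(15°) = 0.933.
After N polarizers: T = 0.933^(N−1). Require T < 0.16 ⇒ N−1 > ln(0.16)/ln(0.933) = 26.43, so N−1 ≥ 27 and N = 28.
Check: N=28 gives T = 0.1538 < 0.16; N=27 gives T = 0.1648.

N = 28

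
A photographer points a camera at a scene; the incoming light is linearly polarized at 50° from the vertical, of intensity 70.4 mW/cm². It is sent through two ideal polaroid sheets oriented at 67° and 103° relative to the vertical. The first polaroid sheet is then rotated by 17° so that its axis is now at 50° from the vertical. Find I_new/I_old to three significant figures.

Before rotation:
I₁ = I₀ cos²(67° − 50°) = I₀ cos²(17°) = 0.9145 I₀.
I₂ = I₁ cos²(103° − 67°) = 0.9145 I₀ · cos²(36°) = 0.5986 I₀.
After rotation:
I₁ = I₀ cos²(50° − 50°) = I₀ cos²(0°) = 1 I₀.
I₂ = I₁ cos²(103° − 50°) = 1 I₀ · cos²(53°) = 0.3622 I₀.
Ratio = 0.3622 / 0.5986 = 0.6051.

I_new/I_old ≈ 0.605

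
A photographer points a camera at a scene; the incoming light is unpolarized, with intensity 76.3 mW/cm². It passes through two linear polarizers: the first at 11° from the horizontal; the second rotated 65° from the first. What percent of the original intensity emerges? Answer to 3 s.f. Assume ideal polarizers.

≈ 8.93%

Unpolarized light through the first polarizer → I₁ = 76.3 mW/cm²/2 = 38.15 mW/cm², polarized at 11°.
I₂ = I₁ · cos²(65°) = 38.15 · 0.1786 = 6.814 mW/cm².
That is 8.93% of the incident intensity.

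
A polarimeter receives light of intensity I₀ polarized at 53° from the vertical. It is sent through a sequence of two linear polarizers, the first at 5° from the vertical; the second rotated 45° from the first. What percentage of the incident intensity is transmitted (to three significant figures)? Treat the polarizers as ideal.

By Malus's law, I₁ = I₀ cos²(5° − 53°) = I₀ cos²(48°) = 0.4477 I₀.
I₂ = I₁ cos²(45°) = 0.4477 · 0.5 I₀ = 0.2239 I₀.
That is 22.39% of the incident intensity.

≈ 22.4%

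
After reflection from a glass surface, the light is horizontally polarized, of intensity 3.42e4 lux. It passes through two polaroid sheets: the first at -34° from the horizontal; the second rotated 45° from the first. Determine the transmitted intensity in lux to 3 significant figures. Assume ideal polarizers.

I ≈ 1.18e4 lux

By Malus's law, I₁ = 3.42e4 lux · cos²(34°) = 2.351e+04 lux.
I₂ = I₁ · cos²(45°) = 2.351e+04 · 0.5 = 1.175e+04 lux.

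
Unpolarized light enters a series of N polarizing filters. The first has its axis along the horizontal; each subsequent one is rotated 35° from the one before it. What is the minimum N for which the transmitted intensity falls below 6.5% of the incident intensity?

N = 7

First polarizer halves the unpolarized light: factor 1/2.
Each further stage multiplies by cos²(35°) = 0.671.
After N polarizers: T = 0.5·0.671^(N−1). Require T < 0.065 ⇒ N−1 > ln(0.065/0.5)/ln(0.671) = 5.11, so N−1 ≥ 6 and N = 7.
Check: N=7 gives T = 0.04564 < 0.065; N=6 gives T = 0.06802.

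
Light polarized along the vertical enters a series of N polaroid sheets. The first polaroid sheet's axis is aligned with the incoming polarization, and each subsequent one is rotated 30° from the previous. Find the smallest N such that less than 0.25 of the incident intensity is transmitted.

First polarizer is aligned with the polarization: full transmission.
Each further stage multiplies by cos²(30°) = 0.75.
After N polarizers: T = 0.75^(N−1). Require T < 0.25 ⇒ N−1 > ln(0.25)/ln(0.75) = 4.82, so N−1 ≥ 5 and N = 6.
Check: N=6 gives T = 0.2373 < 0.25; N=5 gives T = 0.3164.

N = 6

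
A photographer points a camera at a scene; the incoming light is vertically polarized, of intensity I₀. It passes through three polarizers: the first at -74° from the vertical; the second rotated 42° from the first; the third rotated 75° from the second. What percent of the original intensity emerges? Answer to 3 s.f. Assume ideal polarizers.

≈ 0.281%

I₁ = I₀ cos²(-74° − 0°) = I₀ cos²(74°) = 0.07598 I₀.
I₂ = I₁ cos²(42°) = 0.07598 · 0.5523 I₀ = 0.04196 I₀.
I₃ = I₂ cos²(75°) = 0.04196 · 0.06699 I₀ = 0.002811 I₀.
That is 0.2811% of the incident intensity.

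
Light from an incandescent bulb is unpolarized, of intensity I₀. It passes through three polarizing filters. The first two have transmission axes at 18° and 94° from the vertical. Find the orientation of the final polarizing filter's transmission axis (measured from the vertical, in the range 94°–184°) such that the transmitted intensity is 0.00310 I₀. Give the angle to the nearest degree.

θ ≈ 165°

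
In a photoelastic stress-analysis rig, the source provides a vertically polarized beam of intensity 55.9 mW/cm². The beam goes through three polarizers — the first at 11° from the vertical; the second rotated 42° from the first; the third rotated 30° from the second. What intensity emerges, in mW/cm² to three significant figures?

I₁ = 55.9 mW/cm² · cos²(11°) = 53.86 mW/cm².
I₂ = I₁ · cos²(42°) = 53.86 · 0.5523 = 29.75 mW/cm².
I₃ = I₂ · cos²(30°) = 29.75 · 0.75 = 22.31 mW/cm².

I ≈ 22.3 mW/cm²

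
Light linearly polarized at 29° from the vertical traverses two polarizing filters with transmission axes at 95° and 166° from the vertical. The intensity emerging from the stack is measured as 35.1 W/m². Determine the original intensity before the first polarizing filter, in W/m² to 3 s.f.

I₀ ≈ 2000 W/m²

By Malus's law, I₁ = I₀ cos²(95° − 29°) = I₀ cos²(66°) = 0.1654 I₀.
I₂ = I₁ cos²(166° − 95°) = 0.1654 I₀ · cos²(71°) = 0.01754 I₀.
So 35.1 W/m² = 0.01754 I₀, giving I₀ = 35.1/0.01754 = 2002 W/m².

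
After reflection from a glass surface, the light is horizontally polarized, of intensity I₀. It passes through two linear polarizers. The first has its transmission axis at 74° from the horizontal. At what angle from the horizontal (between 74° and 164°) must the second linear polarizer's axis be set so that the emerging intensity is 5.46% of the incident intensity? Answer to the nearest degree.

I₁ = I₀ cos²(74° − 0°) = I₀ cos²(74°) = 0.07598 I₀.
Need I₂/I₀ = 0.0546, so cos²(θ − 74°) = 0.0546 / 0.07598 = 0.7186.
θ − 74° = arccos(√0.7186) = 32.0°, giving θ ≈ 74 + 32.0 = 106.0°.

θ ≈ 106°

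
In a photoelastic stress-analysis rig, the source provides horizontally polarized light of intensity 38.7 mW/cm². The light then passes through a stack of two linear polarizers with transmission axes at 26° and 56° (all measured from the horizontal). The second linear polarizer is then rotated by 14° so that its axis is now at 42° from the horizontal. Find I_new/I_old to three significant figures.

I_new/I_old ≈ 1.23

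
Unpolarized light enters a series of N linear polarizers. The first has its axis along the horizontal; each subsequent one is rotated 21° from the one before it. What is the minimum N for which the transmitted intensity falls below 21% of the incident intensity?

N = 8

First polarizer halves the unpolarized light: factor 1/2.
Each further stage multiplies by cos²(21°) = 0.8716.
After N polarizers: T = 0.5·0.8716^(N−1). Require T < 0.21 ⇒ N−1 > ln(0.21/0.5)/ln(0.8716) = 6.31, so N−1 ≥ 7 and N = 8.
Check: N=8 gives T = 0.191 < 0.21; N=7 gives T = 0.2192.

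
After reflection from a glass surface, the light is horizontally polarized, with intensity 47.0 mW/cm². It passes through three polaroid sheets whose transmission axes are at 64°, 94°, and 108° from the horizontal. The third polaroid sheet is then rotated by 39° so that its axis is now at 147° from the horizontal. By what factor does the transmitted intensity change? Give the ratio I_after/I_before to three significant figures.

Before rotation:
By Malus's law, I₁ = I₀ cos²(64° − 0°) = I₀ cos²(64°) = 0.1922 I₀.
I₂ = I₁ cos²(94° − 64°) = 0.1922 I₀ · cos²(30°) = 0.1441 I₀.
I₃ = I₂ cos²(108° − 94°) = 0.1441 I₀ · cos²(14°) = 0.1357 I₀.
After rotation:
I₁ = I₀ cos²(64° − 0°) = I₀ cos²(64°) = 0.1922 I₀.
I₂ = I₁ cos²(94° − 64°) = 0.1922 I₀ · cos²(30°) = 0.1441 I₀.
I₃ = I₂ cos²(147° − 94°) = 0.1441 I₀ · cos²(53°) = 0.0522 I₀.
Ratio = 0.0522 / 0.1357 = 0.3847.

I_new/I_old ≈ 0.385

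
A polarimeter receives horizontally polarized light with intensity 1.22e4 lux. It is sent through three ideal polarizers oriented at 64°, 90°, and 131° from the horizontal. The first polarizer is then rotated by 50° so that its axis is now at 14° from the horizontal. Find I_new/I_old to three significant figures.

I_new/I_old ≈ 0.355

Before rotation:
I₁ = I₀ cos²(64° − 0°) = I₀ cos²(64°) = 0.1922 I₀.
I₂ = I₁ cos²(90° − 64°) = 0.1922 I₀ · cos²(26°) = 0.1552 I₀.
I₃ = I₂ cos²(131° − 90°) = 0.1552 I₀ · cos²(41°) = 0.08842 I₀.
After rotation:
I₁ = I₀ cos²(14° − 0°) = I₀ cos²(14°) = 0.9415 I₀.
I₂ = I₁ cos²(90° − 14°) = 0.9415 I₀ · cos²(76°) = 0.0551 I₀.
I₃ = I₂ cos²(131° − 90°) = 0.0551 I₀ · cos²(41°) = 0.03138 I₀.
Ratio = 0.03138 / 0.08842 = 0.3549.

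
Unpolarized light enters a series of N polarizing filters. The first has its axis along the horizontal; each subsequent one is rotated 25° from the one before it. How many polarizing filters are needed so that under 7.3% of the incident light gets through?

First polarizer halves the unpolarized light: factor 1/2.
Each further stage multiplies by cos²(25°) = 0.8214.
After N polarizers: T = 0.5·0.8214^(N−1). Require T < 0.073 ⇒ N−1 > ln(0.073/0.5)/ln(0.8214) = 9.78, so N−1 ≥ 10 and N = 11.
Check: N=11 gives T = 0.0699 < 0.073; N=10 gives T = 0.0851.

N = 11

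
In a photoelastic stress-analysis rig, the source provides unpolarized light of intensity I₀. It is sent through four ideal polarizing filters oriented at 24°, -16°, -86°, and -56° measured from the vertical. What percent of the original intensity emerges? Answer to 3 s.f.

≈ 2.57%

Unpolarized light through the first polarizer → I₁ = ½ I₀, now polarized at 24°.
I₂ = I₁ cos²(-16° − 24°) = 0.5 I₀ · cos²(40°) = 0.2934 I₀.
I₃ = I₂ cos²(-86° + 16°) = 0.2934 I₀ · cos²(70°) = 0.03432 I₀.
I₄ = I₃ cos²(-56° + 86°) = 0.03432 I₀ · cos²(30°) = 0.02574 I₀.
That is 2.574% of the incident intensity.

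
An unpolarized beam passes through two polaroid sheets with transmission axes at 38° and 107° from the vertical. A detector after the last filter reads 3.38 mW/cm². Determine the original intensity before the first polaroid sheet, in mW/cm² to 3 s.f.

Unpolarized light through the first polarizer → I₁ = ½ I₀, now polarized at 38°.
I₂ = I₁ cos²(107° − 38°) = 0.5 I₀ · cos²(69°) = 0.06421 I₀.
So 3.38 mW/cm² = 0.06421 I₀, giving I₀ = 3.38/0.06421 = 52.64 mW/cm².

I₀ ≈ 52.6 mW/cm²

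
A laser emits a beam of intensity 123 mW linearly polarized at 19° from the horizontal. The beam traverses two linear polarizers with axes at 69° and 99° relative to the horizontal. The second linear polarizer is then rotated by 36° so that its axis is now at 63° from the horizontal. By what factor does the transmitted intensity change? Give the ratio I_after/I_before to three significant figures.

I_new/I_old ≈ 1.32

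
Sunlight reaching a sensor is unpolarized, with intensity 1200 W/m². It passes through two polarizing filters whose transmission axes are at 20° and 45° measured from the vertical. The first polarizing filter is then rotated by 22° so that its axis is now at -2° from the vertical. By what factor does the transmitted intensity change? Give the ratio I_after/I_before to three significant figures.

I_new/I_old ≈ 0.566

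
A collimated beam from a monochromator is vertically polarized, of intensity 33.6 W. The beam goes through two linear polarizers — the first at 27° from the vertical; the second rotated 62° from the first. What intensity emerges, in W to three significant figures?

I₁ = 33.6 W · cos²(27°) = 26.67 W.
I₂ = I₁ · cos²(62°) = 26.67 · 0.2204 = 5.879 W.

I ≈ 5.88 W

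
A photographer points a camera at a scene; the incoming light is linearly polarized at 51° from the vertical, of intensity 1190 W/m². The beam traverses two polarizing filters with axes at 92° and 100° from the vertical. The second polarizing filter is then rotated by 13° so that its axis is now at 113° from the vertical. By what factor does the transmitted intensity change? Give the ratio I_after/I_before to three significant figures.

I_new/I_old ≈ 0.889

Before rotation:
I₁ = I₀ cos²(92° − 51°) = I₀ cos²(41°) = 0.5696 I₀.
I₂ = I₁ cos²(100° − 92°) = 0.5696 I₀ · cos²(8°) = 0.5586 I₀.
After rotation:
I₁ = I₀ cos²(92° − 51°) = I₀ cos²(41°) = 0.5696 I₀.
I₂ = I₁ cos²(113° − 92°) = 0.5696 I₀ · cos²(21°) = 0.4964 I₀.
Ratio = 0.4964 / 0.5586 = 0.8888.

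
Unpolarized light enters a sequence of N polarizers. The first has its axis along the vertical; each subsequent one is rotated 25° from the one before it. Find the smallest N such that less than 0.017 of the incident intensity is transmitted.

First polarizer halves the unpolarized light: factor 1/2.
Each further stage multiplies by cos²(25°) = 0.8214.
After N polarizers: T = 0.5·0.8214^(N−1). Require T < 0.017 ⇒ N−1 > ln(0.017/0.5)/ln(0.8214) = 17.19, so N−1 ≥ 18 and N = 19.
Check: N=19 gives T = 0.01448 < 0.017; N=18 gives T = 0.01763.

N = 19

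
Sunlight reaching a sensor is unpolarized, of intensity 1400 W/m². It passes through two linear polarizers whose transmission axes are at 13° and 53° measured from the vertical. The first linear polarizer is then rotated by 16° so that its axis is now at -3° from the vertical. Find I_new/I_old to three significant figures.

Before rotation:
Unpolarized light through the first polarizer → I₁ = ½ I₀, now polarized at 13°.
I₂ = I₁ cos²(53° − 13°) = 0.5 I₀ · cos²(40°) = 0.2934 I₀.
After rotation:
Unpolarized light through the first polarizer → I₁ = ½ I₀, now polarized at -3°.
I₂ = I₁ cos²(53° + 3°) = 0.5 I₀ · cos²(56°) = 0.1563 I₀.
Ratio = 0.1563 / 0.2934 = 0.5329.

I_new/I_old ≈ 0.533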